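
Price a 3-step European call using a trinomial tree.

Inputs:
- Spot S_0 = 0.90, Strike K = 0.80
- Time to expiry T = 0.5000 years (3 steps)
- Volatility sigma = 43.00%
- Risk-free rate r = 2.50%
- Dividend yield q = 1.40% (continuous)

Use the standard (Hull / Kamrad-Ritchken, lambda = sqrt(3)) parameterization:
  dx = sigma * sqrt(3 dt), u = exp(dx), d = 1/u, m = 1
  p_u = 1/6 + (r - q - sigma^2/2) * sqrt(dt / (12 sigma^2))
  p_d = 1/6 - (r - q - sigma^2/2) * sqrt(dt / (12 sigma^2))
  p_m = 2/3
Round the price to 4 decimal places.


Answer: Price = V(0,0) = 0.1641

Derivation:
dt = T/N = 0.166667; dx = sigma*sqrt(3*dt) = 0.304056
u = exp(dx) = 1.355345; d = 1/u = 0.737820
p_u = 0.144343, p_m = 0.666667, p_d = 0.188990
Discount per step: exp(-r*dt) = 0.995842
Stock lattice S(k, j) with j the centered position index:
  k=0: S(0,+0) = 0.9000
  k=1: S(1,-1) = 0.6640; S(1,+0) = 0.9000; S(1,+1) = 1.2198
  k=2: S(2,-2) = 0.4899; S(2,-1) = 0.6640; S(2,+0) = 0.9000; S(2,+1) = 1.2198; S(2,+2) = 1.6533
  k=3: S(3,-3) = 0.3615; S(3,-2) = 0.4899; S(3,-1) = 0.6640; S(3,+0) = 0.9000; S(3,+1) = 1.2198; S(3,+2) = 1.6533; S(3,+3) = 2.2407
Terminal payoffs V(N, j) = max(S_T - K, 0):
  V(3,-3) = 0.000000; V(3,-2) = 0.000000; V(3,-1) = 0.000000; V(3,+0) = 0.100000; V(3,+1) = 0.419810; V(3,+2) = 0.853264; V(3,+3) = 1.440742
Backward induction: V(k, j) = exp(-r*dt) * [p_u * V(k+1, j+1) + p_m * V(k+1, j) + p_d * V(k+1, j-1)]
  V(2,-2) = exp(-r*dt) * [p_u*0.000000 + p_m*0.000000 + p_d*0.000000] = 0.000000
  V(2,-1) = exp(-r*dt) * [p_u*0.100000 + p_m*0.000000 + p_d*0.000000] = 0.014374
  V(2,+0) = exp(-r*dt) * [p_u*0.419810 + p_m*0.100000 + p_d*0.000000] = 0.126734
  V(2,+1) = exp(-r*dt) * [p_u*0.853264 + p_m*0.419810 + p_d*0.100000] = 0.420181
  V(2,+2) = exp(-r*dt) * [p_u*1.440742 + p_m*0.853264 + p_d*0.419810] = 0.852584
  V(1,-1) = exp(-r*dt) * [p_u*0.126734 + p_m*0.014374 + p_d*0.000000] = 0.027760
  V(1,+0) = exp(-r*dt) * [p_u*0.420181 + p_m*0.126734 + p_d*0.014374] = 0.147242
  V(1,+1) = exp(-r*dt) * [p_u*0.852584 + p_m*0.420181 + p_d*0.126734] = 0.425361
  V(0,+0) = exp(-r*dt) * [p_u*0.425361 + p_m*0.147242 + p_d*0.027760] = 0.164120


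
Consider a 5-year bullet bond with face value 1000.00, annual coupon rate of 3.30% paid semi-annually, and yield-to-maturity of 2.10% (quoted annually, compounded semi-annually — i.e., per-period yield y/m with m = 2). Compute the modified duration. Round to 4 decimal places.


Answer: Modified duration = 4.6133

Derivation:
Coupon per period c = face * coupon_rate / m = 16.500000
Periods per year m = 2; per-period yield y/m = 0.010500
Number of cashflows N = 10
Cashflows (t years, CF_t, discount factor 1/(1+y/m)^(m*t), PV):
  t = 0.5000: CF_t = 16.500000, DF = 0.989609, PV = 16.328550
  t = 1.0000: CF_t = 16.500000, DF = 0.979326, PV = 16.158882
  t = 1.5000: CF_t = 16.500000, DF = 0.969150, PV = 15.990977
  t = 2.0000: CF_t = 16.500000, DF = 0.959080, PV = 15.824816
  t = 2.5000: CF_t = 16.500000, DF = 0.949114, PV = 15.660382
  t = 3.0000: CF_t = 16.500000, DF = 0.939252, PV = 15.497657
  t = 3.5000: CF_t = 16.500000, DF = 0.929492, PV = 15.336622
  t = 4.0000: CF_t = 16.500000, DF = 0.919834, PV = 15.177261
  t = 4.5000: CF_t = 16.500000, DF = 0.910276, PV = 15.019556
  t = 5.0000: CF_t = 1016.500000, DF = 0.900818, PV = 915.681003
Price P = sum_t PV_t = 1056.675706
First compute Macaulay numerator sum_t t * PV_t:
  t * PV_t at t = 0.5000: 8.164275
  t * PV_t at t = 1.0000: 16.158882
  t * PV_t at t = 1.5000: 23.986465
  t * PV_t at t = 2.0000: 31.649632
  t * PV_t at t = 2.5000: 39.150955
  t * PV_t at t = 3.0000: 46.492970
  t * PV_t at t = 3.5000: 53.678178
  t * PV_t at t = 4.0000: 60.709044
  t * PV_t at t = 4.5000: 67.588000
  t * PV_t at t = 5.0000: 4578.405017
Macaulay duration D = 4925.983419 / 1056.675706 = 4.661774
Modified duration = D / (1 + y/m) = 4.661774 / (1 + 0.010500) = 4.613334


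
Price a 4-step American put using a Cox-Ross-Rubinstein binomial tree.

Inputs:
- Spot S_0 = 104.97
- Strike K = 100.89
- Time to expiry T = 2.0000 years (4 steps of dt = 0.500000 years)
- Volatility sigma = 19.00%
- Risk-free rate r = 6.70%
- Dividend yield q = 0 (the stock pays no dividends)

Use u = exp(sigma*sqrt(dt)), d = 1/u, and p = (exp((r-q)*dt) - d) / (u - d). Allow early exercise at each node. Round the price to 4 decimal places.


dt = T/N = 0.500000
u = exp(sigma*sqrt(dt)) = 1.143793; d = 1/u = 0.874284
p = (exp((r-q)*dt) - d) / (u - d) = 0.592868
Discount per step: exp(-r*dt) = 0.967055
Stock lattice S(k, i) with i counting down-moves:
  k=0: S(0,0) = 104.9700
  k=1: S(1,0) = 120.0640; S(1,1) = 91.7736
  k=2: S(2,0) = 137.3284; S(2,1) = 104.9700; S(2,2) = 80.2361
  k=3: S(3,0) = 157.0753; S(3,1) = 120.0640; S(3,2) = 91.7736; S(3,3) = 70.1492
  k=4: S(4,0) = 179.6617; S(4,1) = 137.3284; S(4,2) = 104.9700; S(4,3) = 80.2361; S(4,4) = 61.3303
Terminal payoffs V(N, i) = max(K - S_T, 0):
  V(4,0) = 0.000000; V(4,1) = 0.000000; V(4,2) = 0.000000; V(4,3) = 20.653861; V(4,4) = 39.559735
Backward induction: V(k, i) = exp(-r*dt) * [p * V(k+1, i) + (1-p) * V(k+1, i+1)]; then take max(V_cont, immediate exercise) for American.
  V(3,0) = exp(-r*dt) * [p*0.000000 + (1-p)*0.000000] = 0.000000; exercise = 0.000000; V(3,0) = max -> 0.000000
  V(3,1) = exp(-r*dt) * [p*0.000000 + (1-p)*0.000000] = 0.000000; exercise = 0.000000; V(3,1) = max -> 0.000000
  V(3,2) = exp(-r*dt) * [p*0.000000 + (1-p)*20.653861] = 8.131815; exercise = 9.116434; V(3,2) = max -> 9.116434
  V(3,3) = exp(-r*dt) * [p*20.653861 + (1-p)*39.559735] = 27.417017; exercise = 30.740847; V(3,3) = max -> 30.740847
  V(2,0) = exp(-r*dt) * [p*0.000000 + (1-p)*0.000000] = 0.000000; exercise = 0.000000; V(2,0) = max -> 0.000000
  V(2,1) = exp(-r*dt) * [p*0.000000 + (1-p)*9.116434] = 3.589312; exercise = 0.000000; V(2,1) = max -> 3.589312
  V(2,2) = exp(-r*dt) * [p*9.116434 + (1-p)*30.740847] = 17.330031; exercise = 20.653861; V(2,2) = max -> 20.653861
  V(1,0) = exp(-r*dt) * [p*0.000000 + (1-p)*3.589312] = 1.413180; exercise = 0.000000; V(1,0) = max -> 1.413180
  V(1,1) = exp(-r*dt) * [p*3.589312 + (1-p)*20.653861] = 10.189697; exercise = 9.116434; V(1,1) = max -> 10.189697
  V(0,0) = exp(-r*dt) * [p*1.413180 + (1-p)*10.189697] = 4.822103; exercise = 0.000000; V(0,0) = max -> 4.822103

Answer: Price = V(0,0) = 4.8221


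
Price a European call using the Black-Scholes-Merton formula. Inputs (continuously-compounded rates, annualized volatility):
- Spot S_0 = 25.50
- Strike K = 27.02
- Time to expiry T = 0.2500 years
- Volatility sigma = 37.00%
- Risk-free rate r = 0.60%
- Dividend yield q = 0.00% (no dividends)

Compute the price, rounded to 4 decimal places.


d1 = (ln(S/K) + (r - q + 0.5*sigma^2) * T) / (sigma * sqrt(T)) = -0.21235881
d2 = d1 - sigma * sqrt(T) = -0.39735881
exp(-rT) = 0.99850112; exp(-qT) = 1.00000000
C = S_0 * exp(-qT) * N(d1) - K * exp(-rT) * N(d2)
N(d1) = 0.41591356; N(d2) = 0.34555144
C = 25.5000 * 1.00000000 * 0.41591356 - 27.0200 * 0.99850112 * 0.34555144 = 1.2830

Answer: Price = 1.2830


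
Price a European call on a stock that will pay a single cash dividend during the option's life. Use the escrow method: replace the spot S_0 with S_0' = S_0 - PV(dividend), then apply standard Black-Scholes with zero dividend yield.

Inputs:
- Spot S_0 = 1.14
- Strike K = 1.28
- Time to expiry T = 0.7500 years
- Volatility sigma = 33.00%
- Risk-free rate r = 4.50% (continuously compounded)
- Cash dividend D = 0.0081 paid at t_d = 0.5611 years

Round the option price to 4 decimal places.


PV(D) = D * exp(-r * t_d) = 0.0081 * 0.97506660 = 0.00789804
S_0' = S_0 - PV(D) = 1.1400 - 0.00789804 = 1.13210196
d1 = (ln(S_0'/K) + (r + sigma^2/2)*T) / (sigma*sqrt(T)) = -0.16864412
d2 = d1 - sigma*sqrt(T) = -0.45443251
exp(-rT) = 0.96681318
N(d1) = 0.43303829; N(d2) = 0.32475878
C = S_0' * N(d1) - K * exp(-rT) * N(d2) = 1.13210196 * 0.43303829 - 1.2800 * 0.96681318 * 0.32475878 = 0.0883

Answer: Price = 0.0883


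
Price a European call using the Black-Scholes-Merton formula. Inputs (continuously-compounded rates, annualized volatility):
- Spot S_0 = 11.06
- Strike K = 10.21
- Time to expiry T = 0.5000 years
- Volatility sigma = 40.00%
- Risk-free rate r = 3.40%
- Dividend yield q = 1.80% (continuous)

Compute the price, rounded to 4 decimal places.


d1 = (ln(S/K) + (r - q + 0.5*sigma^2) * T) / (sigma * sqrt(T)) = 0.45243295
d2 = d1 - sigma * sqrt(T) = 0.16959024
exp(-rT) = 0.98314368; exp(-qT) = 0.99104038
C = S_0 * exp(-qT) * N(d1) - K * exp(-rT) * N(d2)
N(d1) = 0.67452144; N(d2) = 0.56733380
C = 11.0600 * 0.99104038 * 0.67452144 - 10.2100 * 0.98314368 * 0.56733380 = 1.6985

Answer: Price = 1.6985


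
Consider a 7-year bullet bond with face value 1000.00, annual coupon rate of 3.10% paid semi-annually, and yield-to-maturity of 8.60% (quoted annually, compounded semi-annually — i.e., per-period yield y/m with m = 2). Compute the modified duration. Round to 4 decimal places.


Answer: Modified duration = 5.9388

Derivation:
Coupon per period c = face * coupon_rate / m = 15.500000
Periods per year m = 2; per-period yield y/m = 0.043000
Number of cashflows N = 14
Cashflows (t years, CF_t, discount factor 1/(1+y/m)^(m*t), PV):
  t = 0.5000: CF_t = 15.500000, DF = 0.958773, PV = 14.860978
  t = 1.0000: CF_t = 15.500000, DF = 0.919245, PV = 14.248301
  t = 1.5000: CF_t = 15.500000, DF = 0.881347, PV = 13.660883
  t = 2.0000: CF_t = 15.500000, DF = 0.845012, PV = 13.097683
  t = 2.5000: CF_t = 15.500000, DF = 0.810174, PV = 12.557702
  t = 3.0000: CF_t = 15.500000, DF = 0.776773, PV = 12.039982
  t = 3.5000: CF_t = 15.500000, DF = 0.744749, PV = 11.543607
  t = 4.0000: CF_t = 15.500000, DF = 0.714045, PV = 11.067696
  t = 4.5000: CF_t = 15.500000, DF = 0.684607, PV = 10.611406
  t = 5.0000: CF_t = 15.500000, DF = 0.656382, PV = 10.173927
  t = 5.5000: CF_t = 15.500000, DF = 0.629322, PV = 9.754484
  t = 6.0000: CF_t = 15.500000, DF = 0.603376, PV = 9.352334
  t = 6.5000: CF_t = 15.500000, DF = 0.578501, PV = 8.966763
  t = 7.0000: CF_t = 1015.500000, DF = 0.554651, PV = 563.247937
Price P = sum_t PV_t = 715.183682
First compute Macaulay numerator sum_t t * PV_t:
  t * PV_t at t = 0.5000: 7.430489
  t * PV_t at t = 1.0000: 14.248301
  t * PV_t at t = 1.5000: 20.491325
  t * PV_t at t = 2.0000: 26.195365
  t * PV_t at t = 2.5000: 31.394254
  t * PV_t at t = 3.0000: 36.119947
  t * PV_t at t = 3.5000: 40.402625
  t * PV_t at t = 4.0000: 44.270785
  t * PV_t at t = 4.5000: 47.751326
  t * PV_t at t = 5.0000: 50.869635
  t * PV_t at t = 5.5000: 53.649663
  t * PV_t at t = 6.0000: 56.114003
  t * PV_t at t = 6.5000: 58.283959
  t * PV_t at t = 7.0000: 3942.735559
Macaulay duration D = 4429.957235 / 715.183682 = 6.194153
Modified duration = D / (1 + y/m) = 6.194153 / (1 + 0.043000) = 5.938785


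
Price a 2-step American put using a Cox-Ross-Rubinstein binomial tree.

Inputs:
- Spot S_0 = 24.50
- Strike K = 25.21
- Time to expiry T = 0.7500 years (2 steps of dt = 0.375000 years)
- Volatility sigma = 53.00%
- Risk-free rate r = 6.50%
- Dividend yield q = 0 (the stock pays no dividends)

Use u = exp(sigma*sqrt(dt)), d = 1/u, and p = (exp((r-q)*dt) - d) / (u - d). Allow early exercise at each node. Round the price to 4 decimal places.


dt = T/N = 0.375000
u = exp(sigma*sqrt(dt)) = 1.383418; d = 1/u = 0.722847
p = (exp((r-q)*dt) - d) / (u - d) = 0.456919
Discount per step: exp(-r*dt) = 0.975920
Stock lattice S(k, i) with i counting down-moves:
  k=0: S(0,0) = 24.5000
  k=1: S(1,0) = 33.8937; S(1,1) = 17.7098
  k=2: S(2,0) = 46.8892; S(2,1) = 24.5000; S(2,2) = 12.8014
Terminal payoffs V(N, i) = max(K - S_T, 0):
  V(2,0) = 0.000000; V(2,1) = 0.710000; V(2,2) = 12.408551
Backward induction: V(k, i) = exp(-r*dt) * [p * V(k+1, i) + (1-p) * V(k+1, i+1)]; then take max(V_cont, immediate exercise) for American.
  V(1,0) = exp(-r*dt) * [p*0.000000 + (1-p)*0.710000] = 0.376303; exercise = 0.000000; V(1,0) = max -> 0.376303
  V(1,1) = exp(-r*dt) * [p*0.710000 + (1-p)*12.408551] = 6.893178; exercise = 7.500243; V(1,1) = max -> 7.500243
  V(0,0) = exp(-r*dt) * [p*0.376303 + (1-p)*7.500243] = 4.142956; exercise = 0.710000; V(0,0) = max -> 4.142956

Answer: Price = V(0,0) = 4.1430


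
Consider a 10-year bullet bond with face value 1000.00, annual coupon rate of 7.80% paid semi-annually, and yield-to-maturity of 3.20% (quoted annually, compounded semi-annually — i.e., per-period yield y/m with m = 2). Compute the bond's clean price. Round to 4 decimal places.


Coupon per period c = face * coupon_rate / m = 39.000000
Periods per year m = 2; per-period yield y/m = 0.016000
Number of cashflows N = 20
Cashflows (t years, CF_t, discount factor 1/(1+y/m)^(m*t), PV):
  t = 0.5000: CF_t = 39.000000, DF = 0.984252, PV = 38.385827
  t = 1.0000: CF_t = 39.000000, DF = 0.968752, PV = 37.781326
  t = 1.5000: CF_t = 39.000000, DF = 0.953496, PV = 37.186344
  t = 2.0000: CF_t = 39.000000, DF = 0.938480, PV = 36.600732
  t = 2.5000: CF_t = 39.000000, DF = 0.923701, PV = 36.024343
  t = 3.0000: CF_t = 39.000000, DF = 0.909155, PV = 35.457030
  t = 3.5000: CF_t = 39.000000, DF = 0.894837, PV = 34.898652
  t = 4.0000: CF_t = 39.000000, DF = 0.880745, PV = 34.349067
  t = 4.5000: CF_t = 39.000000, DF = 0.866875, PV = 33.808137
  t = 5.0000: CF_t = 39.000000, DF = 0.853224, PV = 33.275725
  t = 5.5000: CF_t = 39.000000, DF = 0.839787, PV = 32.751698
  t = 6.0000: CF_t = 39.000000, DF = 0.826562, PV = 32.235923
  t = 6.5000: CF_t = 39.000000, DF = 0.813545, PV = 31.728271
  t = 7.0000: CF_t = 39.000000, DF = 0.800734, PV = 31.228613
  t = 7.5000: CF_t = 39.000000, DF = 0.788124, PV = 30.736824
  t = 8.0000: CF_t = 39.000000, DF = 0.775712, PV = 30.252779
  t = 8.5000: CF_t = 39.000000, DF = 0.763496, PV = 29.776358
  t = 9.0000: CF_t = 39.000000, DF = 0.751473, PV = 29.307439
  t = 9.5000: CF_t = 39.000000, DF = 0.739639, PV = 28.845904
  t = 10.0000: CF_t = 1039.000000, DF = 0.727991, PV = 756.382354
Price P = sum_t PV_t = 1391.013345

Answer: Price = 1391.0133


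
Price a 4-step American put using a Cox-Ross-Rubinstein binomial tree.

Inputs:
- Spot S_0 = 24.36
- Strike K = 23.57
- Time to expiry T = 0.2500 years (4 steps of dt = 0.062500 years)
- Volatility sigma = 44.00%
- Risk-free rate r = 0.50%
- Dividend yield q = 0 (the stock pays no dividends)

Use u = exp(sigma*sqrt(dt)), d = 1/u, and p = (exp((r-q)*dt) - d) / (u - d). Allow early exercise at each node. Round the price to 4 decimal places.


Answer: Price = V(0,0) = 1.7121

Derivation:
dt = T/N = 0.062500
u = exp(sigma*sqrt(dt)) = 1.116278; d = 1/u = 0.895834
p = (exp((r-q)*dt) - d) / (u - d) = 0.473946
Discount per step: exp(-r*dt) = 0.999688
Stock lattice S(k, i) with i counting down-moves:
  k=0: S(0,0) = 24.3600
  k=1: S(1,0) = 27.1925; S(1,1) = 21.8225
  k=2: S(2,0) = 30.3544; S(2,1) = 24.3600; S(2,2) = 19.5494
  k=3: S(3,0) = 33.8840; S(3,1) = 27.1925; S(3,2) = 21.8225; S(3,3) = 17.5130
  k=4: S(4,0) = 37.8239; S(4,1) = 30.3544; S(4,2) = 24.3600; S(4,3) = 19.5494; S(4,4) = 15.6887
Terminal payoffs V(N, i) = max(K - S_T, 0):
  V(4,0) = 0.000000; V(4,1) = 0.000000; V(4,2) = 0.000000; V(4,3) = 4.020642; V(4,4) = 7.881273
Backward induction: V(k, i) = exp(-r*dt) * [p * V(k+1, i) + (1-p) * V(k+1, i+1)]; then take max(V_cont, immediate exercise) for American.
  V(3,0) = exp(-r*dt) * [p*0.000000 + (1-p)*0.000000] = 0.000000; exercise = 0.000000; V(3,0) = max -> 0.000000
  V(3,1) = exp(-r*dt) * [p*0.000000 + (1-p)*0.000000] = 0.000000; exercise = 0.000000; V(3,1) = max -> 0.000000
  V(3,2) = exp(-r*dt) * [p*0.000000 + (1-p)*4.020642] = 2.114416; exercise = 1.747480; V(3,2) = max -> 2.114416
  V(3,3) = exp(-r*dt) * [p*4.020642 + (1-p)*7.881273] = 6.049653; exercise = 6.057018; V(3,3) = max -> 6.057018
  V(2,0) = exp(-r*dt) * [p*0.000000 + (1-p)*0.000000] = 0.000000; exercise = 0.000000; V(2,0) = max -> 0.000000
  V(2,1) = exp(-r*dt) * [p*0.000000 + (1-p)*2.114416] = 1.111950; exercise = 0.000000; V(2,1) = max -> 1.111950
  V(2,2) = exp(-r*dt) * [p*2.114416 + (1-p)*6.057018] = 4.187131; exercise = 4.020642; V(2,2) = max -> 4.187131
  V(1,0) = exp(-r*dt) * [p*0.000000 + (1-p)*1.111950] = 0.584764; exercise = 0.000000; V(1,0) = max -> 0.584764
  V(1,1) = exp(-r*dt) * [p*1.111950 + (1-p)*4.187131] = 2.728810; exercise = 1.747480; V(1,1) = max -> 2.728810
  V(0,0) = exp(-r*dt) * [p*0.584764 + (1-p)*2.728810] = 1.712114; exercise = 0.000000; V(0,0) = max -> 1.712114


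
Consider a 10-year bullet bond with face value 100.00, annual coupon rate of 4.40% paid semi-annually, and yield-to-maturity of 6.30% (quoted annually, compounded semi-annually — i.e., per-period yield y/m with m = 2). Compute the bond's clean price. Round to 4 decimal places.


Answer: Price = 86.0604

Derivation:
Coupon per period c = face * coupon_rate / m = 2.200000
Periods per year m = 2; per-period yield y/m = 0.031500
Number of cashflows N = 20
Cashflows (t years, CF_t, discount factor 1/(1+y/m)^(m*t), PV):
  t = 0.5000: CF_t = 2.200000, DF = 0.969462, PV = 2.132816
  t = 1.0000: CF_t = 2.200000, DF = 0.939856, PV = 2.067684
  t = 1.5000: CF_t = 2.200000, DF = 0.911155, PV = 2.004541
  t = 2.0000: CF_t = 2.200000, DF = 0.883330, PV = 1.943326
  t = 2.5000: CF_t = 2.200000, DF = 0.856355, PV = 1.883981
  t = 3.0000: CF_t = 2.200000, DF = 0.830204, PV = 1.826448
  t = 3.5000: CF_t = 2.200000, DF = 0.804851, PV = 1.770672
  t = 4.0000: CF_t = 2.200000, DF = 0.780272, PV = 1.716599
  t = 4.5000: CF_t = 2.200000, DF = 0.756444, PV = 1.664177
  t = 5.0000: CF_t = 2.200000, DF = 0.733344, PV = 1.613357
  t = 5.5000: CF_t = 2.200000, DF = 0.710949, PV = 1.564088
  t = 6.0000: CF_t = 2.200000, DF = 0.689238, PV = 1.516324
  t = 6.5000: CF_t = 2.200000, DF = 0.668190, PV = 1.470018
  t = 7.0000: CF_t = 2.200000, DF = 0.647785, PV = 1.425127
  t = 7.5000: CF_t = 2.200000, DF = 0.628003, PV = 1.381606
  t = 8.0000: CF_t = 2.200000, DF = 0.608825, PV = 1.339414
  t = 8.5000: CF_t = 2.200000, DF = 0.590232, PV = 1.298511
  t = 9.0000: CF_t = 2.200000, DF = 0.572208, PV = 1.258857
  t = 9.5000: CF_t = 2.200000, DF = 0.554734, PV = 1.220414
  t = 10.0000: CF_t = 102.200000, DF = 0.537793, PV = 54.962471
Price P = sum_t PV_t = 86.060432


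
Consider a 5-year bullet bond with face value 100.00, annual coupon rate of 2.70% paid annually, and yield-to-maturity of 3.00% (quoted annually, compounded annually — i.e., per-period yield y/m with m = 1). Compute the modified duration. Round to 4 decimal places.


Coupon per period c = face * coupon_rate / m = 2.700000
Periods per year m = 1; per-period yield y/m = 0.030000
Number of cashflows N = 5
Cashflows (t years, CF_t, discount factor 1/(1+y/m)^(m*t), PV):
  t = 1.0000: CF_t = 2.700000, DF = 0.970874, PV = 2.621359
  t = 2.0000: CF_t = 2.700000, DF = 0.942596, PV = 2.545009
  t = 3.0000: CF_t = 2.700000, DF = 0.915142, PV = 2.470882
  t = 4.0000: CF_t = 2.700000, DF = 0.888487, PV = 2.398915
  t = 5.0000: CF_t = 102.700000, DF = 0.862609, PV = 88.589922
Price P = sum_t PV_t = 98.626088
First compute Macaulay numerator sum_t t * PV_t:
  t * PV_t at t = 1.0000: 2.621359
  t * PV_t at t = 2.0000: 5.090018
  t * PV_t at t = 3.0000: 7.412647
  t * PV_t at t = 4.0000: 9.595660
  t * PV_t at t = 5.0000: 442.949611
Macaulay duration D = 467.669295 / 98.626088 = 4.741842
Modified duration = D / (1 + y/m) = 4.741842 / (1 + 0.030000) = 4.603730

Answer: Modified duration = 4.6037


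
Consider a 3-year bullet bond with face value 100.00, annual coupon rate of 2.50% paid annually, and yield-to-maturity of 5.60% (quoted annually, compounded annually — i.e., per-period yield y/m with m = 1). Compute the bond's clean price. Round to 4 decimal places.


Answer: Price = 91.6520

Derivation:
Coupon per period c = face * coupon_rate / m = 2.500000
Periods per year m = 1; per-period yield y/m = 0.056000
Number of cashflows N = 3
Cashflows (t years, CF_t, discount factor 1/(1+y/m)^(m*t), PV):
  t = 1.0000: CF_t = 2.500000, DF = 0.946970, PV = 2.367424
  t = 2.0000: CF_t = 2.500000, DF = 0.896752, PV = 2.241879
  t = 3.0000: CF_t = 102.500000, DF = 0.849197, PV = 87.042651
Price P = sum_t PV_t = 91.651955


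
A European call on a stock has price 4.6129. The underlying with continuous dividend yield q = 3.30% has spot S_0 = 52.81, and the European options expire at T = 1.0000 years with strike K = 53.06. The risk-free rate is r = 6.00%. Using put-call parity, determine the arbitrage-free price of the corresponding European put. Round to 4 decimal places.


Put-call parity: C - P = S_0 * exp(-qT) - K * exp(-rT).
S_0 * exp(-qT) = 52.8100 * 0.96753856 = 51.09571133
K * exp(-rT) = 53.0600 * 0.94176453 = 49.97002615
P = C - S*exp(-qT) + K*exp(-rT)
P = 4.6129 - 51.09571133 + 49.97002615 = 3.4872

Answer: Put price = 3.4872


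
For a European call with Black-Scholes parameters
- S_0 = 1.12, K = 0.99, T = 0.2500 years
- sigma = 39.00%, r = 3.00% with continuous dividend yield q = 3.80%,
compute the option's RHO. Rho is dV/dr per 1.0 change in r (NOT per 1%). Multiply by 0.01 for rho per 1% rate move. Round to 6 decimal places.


Answer: Rho = 0.172003

Derivation:
d1 = 0.7199565188; d2 = 0.5249565188
phi(d1) = 0.3078608981; exp(-qT) = 0.9905449824; exp(-rT) = 0.9925280548
N(d2) = 0.7001932910
Rho = K*T*exp(-rT)*N(d2) = 0.9900 * 0.2500 * 0.9925280548 * 0.7001932910 = 0.172003


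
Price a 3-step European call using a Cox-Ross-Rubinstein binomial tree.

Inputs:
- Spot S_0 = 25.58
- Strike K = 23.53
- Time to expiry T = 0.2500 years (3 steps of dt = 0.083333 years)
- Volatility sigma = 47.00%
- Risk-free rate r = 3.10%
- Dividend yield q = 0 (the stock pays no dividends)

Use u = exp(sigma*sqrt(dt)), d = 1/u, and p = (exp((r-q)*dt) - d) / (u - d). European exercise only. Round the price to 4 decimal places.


Answer: Price = V(0,0) = 3.6275

Derivation:
dt = T/N = 0.083333
u = exp(sigma*sqrt(dt)) = 1.145312; d = 1/u = 0.873124
p = (exp((r-q)*dt) - d) / (u - d) = 0.475636
Discount per step: exp(-r*dt) = 0.997420
Stock lattice S(k, i) with i counting down-moves:
  k=0: S(0,0) = 25.5800
  k=1: S(1,0) = 29.2971; S(1,1) = 22.3345
  k=2: S(2,0) = 33.5543; S(2,1) = 25.5800; S(2,2) = 19.5008
  k=3: S(3,0) = 38.4302; S(3,1) = 29.2971; S(3,2) = 22.3345; S(3,3) = 17.0266
Terminal payoffs V(N, i) = max(S_T - K, 0):
  V(3,0) = 14.900166; V(3,1) = 5.767088; V(3,2) = 0.000000; V(3,3) = 0.000000
Backward induction: V(k, i) = exp(-r*dt) * [p * V(k+1, i) + (1-p) * V(k+1, i+1)].
  V(2,0) = exp(-r*dt) * [p*14.900166 + (1-p)*5.767088] = 10.085021
  V(2,1) = exp(-r*dt) * [p*5.767088 + (1-p)*0.000000] = 2.735957
  V(2,2) = exp(-r*dt) * [p*0.000000 + (1-p)*0.000000] = 0.000000
  V(1,0) = exp(-r*dt) * [p*10.085021 + (1-p)*2.735957] = 6.215358
  V(1,1) = exp(-r*dt) * [p*2.735957 + (1-p)*0.000000] = 1.297962
  V(0,0) = exp(-r*dt) * [p*6.215358 + (1-p)*1.297962] = 3.627469


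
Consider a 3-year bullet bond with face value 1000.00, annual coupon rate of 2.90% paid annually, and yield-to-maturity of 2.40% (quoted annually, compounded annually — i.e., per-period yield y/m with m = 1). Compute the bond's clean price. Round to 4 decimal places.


Answer: Price = 1014.3078

Derivation:
Coupon per period c = face * coupon_rate / m = 29.000000
Periods per year m = 1; per-period yield y/m = 0.024000
Number of cashflows N = 3
Cashflows (t years, CF_t, discount factor 1/(1+y/m)^(m*t), PV):
  t = 1.0000: CF_t = 29.000000, DF = 0.976562, PV = 28.320312
  t = 2.0000: CF_t = 29.000000, DF = 0.953674, PV = 27.656555
  t = 3.0000: CF_t = 1029.000000, DF = 0.931323, PV = 958.330929
Price P = sum_t PV_t = 1014.307797


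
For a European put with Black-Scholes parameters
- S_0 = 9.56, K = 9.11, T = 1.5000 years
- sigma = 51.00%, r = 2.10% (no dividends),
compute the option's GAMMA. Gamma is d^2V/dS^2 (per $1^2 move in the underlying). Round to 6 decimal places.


Answer: Gamma = 0.060647

Derivation:
d1 = 0.4399315850; d2 = -0.1846882994
phi(d1) = 0.3621457829; exp(-qT) = 1.0000000000; exp(-rT) = 0.9689909565
Gamma = exp(-qT) * phi(d1) / (S * sigma * sqrt(T)) = 1.0000000000 * 0.3621457829 / (9.5600 * 0.5100 * 1.2247448714) = 0.060647


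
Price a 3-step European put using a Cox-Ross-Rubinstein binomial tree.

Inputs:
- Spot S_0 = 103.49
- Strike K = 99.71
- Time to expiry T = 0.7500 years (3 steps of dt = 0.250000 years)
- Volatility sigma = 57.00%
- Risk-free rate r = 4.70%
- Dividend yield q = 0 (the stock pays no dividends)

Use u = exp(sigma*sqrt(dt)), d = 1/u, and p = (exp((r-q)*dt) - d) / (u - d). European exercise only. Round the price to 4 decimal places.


Answer: Price = V(0,0) = 17.5922

Derivation:
dt = T/N = 0.250000
u = exp(sigma*sqrt(dt)) = 1.329762; d = 1/u = 0.752014
p = (exp((r-q)*dt) - d) / (u - d) = 0.449686
Discount per step: exp(-r*dt) = 0.988319
Stock lattice S(k, i) with i counting down-moves:
  k=0: S(0,0) = 103.4900
  k=1: S(1,0) = 137.6171; S(1,1) = 77.8260
  k=2: S(2,0) = 182.9980; S(2,1) = 103.4900; S(2,2) = 58.5262
  k=3: S(3,0) = 243.3437; S(3,1) = 137.6171; S(3,2) = 77.8260; S(3,3) = 44.0126
Terminal payoffs V(N, i) = max(K - S_T, 0):
  V(3,0) = 0.000000; V(3,1) = 0.000000; V(3,2) = 21.884045; V(3,3) = 55.697443
Backward induction: V(k, i) = exp(-r*dt) * [p * V(k+1, i) + (1-p) * V(k+1, i+1)].
  V(2,0) = exp(-r*dt) * [p*0.000000 + (1-p)*0.000000] = 0.000000
  V(2,1) = exp(-r*dt) * [p*0.000000 + (1-p)*21.884045] = 11.902419
  V(2,2) = exp(-r*dt) * [p*21.884045 + (1-p)*55.697443] = 40.019036
  V(1,0) = exp(-r*dt) * [p*0.000000 + (1-p)*11.902419] = 6.473556
  V(1,1) = exp(-r*dt) * [p*11.902419 + (1-p)*40.019036] = 27.055611
  V(0,0) = exp(-r*dt) * [p*6.473556 + (1-p)*27.055611] = 17.592222


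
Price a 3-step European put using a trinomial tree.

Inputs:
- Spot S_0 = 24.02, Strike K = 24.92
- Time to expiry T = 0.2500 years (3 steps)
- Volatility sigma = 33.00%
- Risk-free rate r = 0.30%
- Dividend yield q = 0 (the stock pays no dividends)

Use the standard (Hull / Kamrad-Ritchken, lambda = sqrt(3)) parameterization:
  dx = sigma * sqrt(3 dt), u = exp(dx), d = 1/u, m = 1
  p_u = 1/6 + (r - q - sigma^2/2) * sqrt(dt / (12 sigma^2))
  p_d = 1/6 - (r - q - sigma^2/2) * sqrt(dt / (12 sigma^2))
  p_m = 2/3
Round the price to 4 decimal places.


dt = T/N = 0.083333; dx = sigma*sqrt(3*dt) = 0.165000
u = exp(dx) = 1.179393; d = 1/u = 0.847894
p_u = 0.153674, p_m = 0.666667, p_d = 0.179659
Discount per step: exp(-r*dt) = 0.999750
Stock lattice S(k, j) with j the centered position index:
  k=0: S(0,+0) = 24.0200
  k=1: S(1,-1) = 20.3664; S(1,+0) = 24.0200; S(1,+1) = 28.3290
  k=2: S(2,-2) = 17.2685; S(2,-1) = 20.3664; S(2,+0) = 24.0200; S(2,+1) = 28.3290; S(2,+2) = 33.4111
  k=3: S(3,-3) = 14.6419; S(3,-2) = 17.2685; S(3,-1) = 20.3664; S(3,+0) = 24.0200; S(3,+1) = 28.3290; S(3,+2) = 33.4111; S(3,+3) = 39.4048
Terminal payoffs V(N, j) = max(K - S_T, 0):
  V(3,-3) = 10.278107; V(3,-2) = 7.651452; V(3,-1) = 4.553593; V(3,+0) = 0.900000; V(3,+1) = 0.000000; V(3,+2) = 0.000000; V(3,+3) = 0.000000
Backward induction: V(k, j) = exp(-r*dt) * [p_u * V(k+1, j+1) + p_m * V(k+1, j) + p_d * V(k+1, j-1)]
  V(2,-2) = exp(-r*dt) * [p_u*4.553593 + p_m*7.651452 + p_d*10.278107] = 7.645382
  V(2,-1) = exp(-r*dt) * [p_u*0.900000 + p_m*4.553593 + p_d*7.651452] = 4.547552
  V(2,+0) = exp(-r*dt) * [p_u*0.000000 + p_m*0.900000 + p_d*4.553593] = 1.417740
  V(2,+1) = exp(-r*dt) * [p_u*0.000000 + p_m*0.000000 + p_d*0.900000] = 0.161653
  V(2,+2) = exp(-r*dt) * [p_u*0.000000 + p_m*0.000000 + p_d*0.000000] = 0.000000
  V(1,-1) = exp(-r*dt) * [p_u*1.417740 + p_m*4.547552 + p_d*7.645382] = 4.621978
  V(1,+0) = exp(-r*dt) * [p_u*0.161653 + p_m*1.417740 + p_d*4.547552] = 1.786564
  V(1,+1) = exp(-r*dt) * [p_u*0.000000 + p_m*0.161653 + p_d*1.417740] = 0.362388
  V(0,+0) = exp(-r*dt) * [p_u*0.362388 + p_m*1.786564 + p_d*4.621978] = 2.076594

Answer: Price = V(0,0) = 2.0766


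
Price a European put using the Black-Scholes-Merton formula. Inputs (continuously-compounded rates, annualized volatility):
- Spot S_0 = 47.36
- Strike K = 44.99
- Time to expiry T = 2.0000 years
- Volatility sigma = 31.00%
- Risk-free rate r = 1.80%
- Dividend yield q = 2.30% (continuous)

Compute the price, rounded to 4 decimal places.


Answer: Price = 6.8068

Derivation:
d1 = (ln(S/K) + (r - q + 0.5*sigma^2) * T) / (sigma * sqrt(T)) = 0.31349408
d2 = d1 - sigma * sqrt(T) = -0.12491213
exp(-rT) = 0.96464029; exp(-qT) = 0.95504196
P = K * exp(-rT) * N(-d2) - S_0 * exp(-qT) * N(-d1)
N(-d1) = 0.37695266; N(-d2) = 0.54970344
P = 44.9900 * 0.96464029 * 0.54970344 - 47.3600 * 0.95504196 * 0.37695266 = 6.8068


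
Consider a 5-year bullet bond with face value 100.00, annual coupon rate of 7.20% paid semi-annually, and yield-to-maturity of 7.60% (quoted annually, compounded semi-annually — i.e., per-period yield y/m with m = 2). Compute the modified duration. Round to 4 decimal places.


Coupon per period c = face * coupon_rate / m = 3.600000
Periods per year m = 2; per-period yield y/m = 0.038000
Number of cashflows N = 10
Cashflows (t years, CF_t, discount factor 1/(1+y/m)^(m*t), PV):
  t = 0.5000: CF_t = 3.600000, DF = 0.963391, PV = 3.468208
  t = 1.0000: CF_t = 3.600000, DF = 0.928122, PV = 3.341241
  t = 1.5000: CF_t = 3.600000, DF = 0.894145, PV = 3.218922
  t = 2.0000: CF_t = 3.600000, DF = 0.861411, PV = 3.101081
  t = 2.5000: CF_t = 3.600000, DF = 0.829876, PV = 2.987554
  t = 3.0000: CF_t = 3.600000, DF = 0.799495, PV = 2.878183
  t = 3.5000: CF_t = 3.600000, DF = 0.770227, PV = 2.772816
  t = 4.0000: CF_t = 3.600000, DF = 0.742030, PV = 2.671306
  t = 4.5000: CF_t = 3.600000, DF = 0.714865, PV = 2.573513
  t = 5.0000: CF_t = 103.600000, DF = 0.688694, PV = 71.348726
Price P = sum_t PV_t = 98.361549
First compute Macaulay numerator sum_t t * PV_t:
  t * PV_t at t = 0.5000: 1.734104
  t * PV_t at t = 1.0000: 3.341241
  t * PV_t at t = 1.5000: 4.828383
  t * PV_t at t = 2.0000: 6.202162
  t * PV_t at t = 2.5000: 7.468884
  t * PV_t at t = 3.0000: 8.634549
  t * PV_t at t = 3.5000: 9.704855
  t * PV_t at t = 4.0000: 10.685225
  t * PV_t at t = 4.5000: 11.580807
  t * PV_t at t = 5.0000: 356.743628
Macaulay duration D = 420.923838 / 98.361549 = 4.279354
Modified duration = D / (1 + y/m) = 4.279354 / (1 + 0.038000) = 4.122691

Answer: Modified duration = 4.1227


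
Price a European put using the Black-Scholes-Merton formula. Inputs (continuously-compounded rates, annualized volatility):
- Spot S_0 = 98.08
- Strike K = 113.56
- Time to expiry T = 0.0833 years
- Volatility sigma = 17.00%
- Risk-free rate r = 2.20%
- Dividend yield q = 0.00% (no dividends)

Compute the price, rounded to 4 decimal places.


d1 = (ln(S/K) + (r - q + 0.5*sigma^2) * T) / (sigma * sqrt(T)) = -2.92493020
d2 = d1 - sigma * sqrt(T) = -2.97399516
exp(-rT) = 0.99816908; exp(-qT) = 1.00000000
P = K * exp(-rT) * N(-d2) - S_0 * exp(-qT) * N(-d1)
N(-d1) = 0.99827733; N(-d2) = 0.99853025
P = 113.5600 * 0.99816908 * 0.99853025 - 98.0800 * 1.00000000 * 0.99827733 = 15.2744

Answer: Price = 15.2744


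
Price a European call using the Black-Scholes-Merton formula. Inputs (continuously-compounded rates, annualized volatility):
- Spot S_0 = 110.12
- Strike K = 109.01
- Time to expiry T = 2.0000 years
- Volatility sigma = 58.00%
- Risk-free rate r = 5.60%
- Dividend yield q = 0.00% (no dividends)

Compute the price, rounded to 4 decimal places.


d1 = (ln(S/K) + (r - q + 0.5*sigma^2) * T) / (sigma * sqrt(T)) = 0.55901797
d2 = d1 - sigma * sqrt(T) = -0.26122590
exp(-rT) = 0.89404426; exp(-qT) = 1.00000000
C = S_0 * exp(-qT) * N(d1) - K * exp(-rT) * N(d2)
N(d1) = 0.71192527; N(d2) = 0.39695915
C = 110.1200 * 1.00000000 * 0.71192527 - 109.0100 * 0.89404426 * 0.39695915 = 39.7097

Answer: Price = 39.7097


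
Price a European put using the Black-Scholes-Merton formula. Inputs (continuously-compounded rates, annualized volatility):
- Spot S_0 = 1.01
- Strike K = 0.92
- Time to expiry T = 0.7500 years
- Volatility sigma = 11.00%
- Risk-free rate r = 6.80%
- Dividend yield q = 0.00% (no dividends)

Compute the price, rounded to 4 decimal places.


Answer: Price = 0.0025

Derivation:
d1 = (ln(S/K) + (r - q + 0.5*sigma^2) * T) / (sigma * sqrt(T)) = 1.56272384
d2 = d1 - sigma * sqrt(T) = 1.46746104
exp(-rT) = 0.95027867; exp(-qT) = 1.00000000
P = K * exp(-rT) * N(-d2) - S_0 * exp(-qT) * N(-d1)
N(-d1) = 0.05905878; N(-d2) = 0.07112534
P = 0.9200 * 0.95027867 * 0.07112534 - 1.0100 * 1.00000000 * 0.05905878 = 0.0025


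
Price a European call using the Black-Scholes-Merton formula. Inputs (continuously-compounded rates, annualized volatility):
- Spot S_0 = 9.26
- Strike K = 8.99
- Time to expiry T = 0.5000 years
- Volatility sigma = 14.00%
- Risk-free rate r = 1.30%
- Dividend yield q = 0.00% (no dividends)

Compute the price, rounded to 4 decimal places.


Answer: Price = 0.5468

Derivation:
d1 = (ln(S/K) + (r - q + 0.5*sigma^2) * T) / (sigma * sqrt(T)) = 0.41407365
d2 = d1 - sigma * sqrt(T) = 0.31507870
exp(-rT) = 0.99352108; exp(-qT) = 1.00000000
C = S_0 * exp(-qT) * N(d1) - K * exp(-rT) * N(d2)
N(d1) = 0.66058992; N(d2) = 0.62364905
C = 9.2600 * 1.00000000 * 0.66058992 - 8.9900 * 0.99352108 * 0.62364905 = 0.5468


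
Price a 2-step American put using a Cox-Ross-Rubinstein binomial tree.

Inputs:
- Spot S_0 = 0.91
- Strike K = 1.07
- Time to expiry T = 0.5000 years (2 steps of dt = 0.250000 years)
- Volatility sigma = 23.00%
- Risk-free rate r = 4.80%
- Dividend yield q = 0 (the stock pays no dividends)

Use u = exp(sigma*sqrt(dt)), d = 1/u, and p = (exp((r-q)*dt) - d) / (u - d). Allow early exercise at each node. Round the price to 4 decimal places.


dt = T/N = 0.250000
u = exp(sigma*sqrt(dt)) = 1.121873; d = 1/u = 0.891366
p = (exp((r-q)*dt) - d) / (u - d) = 0.523654
Discount per step: exp(-r*dt) = 0.988072
Stock lattice S(k, i) with i counting down-moves:
  k=0: S(0,0) = 0.9100
  k=1: S(1,0) = 1.0209; S(1,1) = 0.8111
  k=2: S(2,0) = 1.1453; S(2,1) = 0.9100; S(2,2) = 0.7230
Terminal payoffs V(N, i) = max(K - S_T, 0):
  V(2,0) = 0.000000; V(2,1) = 0.160000; V(2,2) = 0.346974
Backward induction: V(k, i) = exp(-r*dt) * [p * V(k+1, i) + (1-p) * V(k+1, i+1)]; then take max(V_cont, immediate exercise) for American.
  V(1,0) = exp(-r*dt) * [p*0.000000 + (1-p)*0.160000] = 0.075306; exercise = 0.049095; V(1,0) = max -> 0.075306
  V(1,1) = exp(-r*dt) * [p*0.160000 + (1-p)*0.346974] = 0.246094; exercise = 0.258857; V(1,1) = max -> 0.258857
  V(0,0) = exp(-r*dt) * [p*0.075306 + (1-p)*0.258857] = 0.160799; exercise = 0.160000; V(0,0) = max -> 0.160799

Answer: Price = V(0,0) = 0.1608


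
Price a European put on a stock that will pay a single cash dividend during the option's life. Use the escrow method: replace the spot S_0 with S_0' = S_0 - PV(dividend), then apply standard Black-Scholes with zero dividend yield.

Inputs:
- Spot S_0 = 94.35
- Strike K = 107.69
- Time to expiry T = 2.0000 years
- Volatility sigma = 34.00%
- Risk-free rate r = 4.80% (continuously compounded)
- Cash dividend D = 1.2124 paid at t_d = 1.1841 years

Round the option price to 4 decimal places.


Answer: Price = 20.5521

Derivation:
PV(D) = D * exp(-r * t_d) = 1.2124 * 0.94474824 = 1.14541277
S_0' = S_0 - PV(D) = 94.3500 - 1.14541277 = 93.20458723
d1 = (ln(S_0'/K) + (r + sigma^2/2)*T) / (sigma*sqrt(T)) = 0.13963323
d2 = d1 - sigma*sqrt(T) = -0.34119938
exp(-rT) = 0.90846402
N(-d1) = 0.44447489; N(-d2) = 0.63352326
P = K * exp(-rT) * N(-d2) - S_0' * N(-d1) = 107.6900 * 0.90846402 * 0.63352326 - 93.20458723 * 0.44447489 = 20.5521


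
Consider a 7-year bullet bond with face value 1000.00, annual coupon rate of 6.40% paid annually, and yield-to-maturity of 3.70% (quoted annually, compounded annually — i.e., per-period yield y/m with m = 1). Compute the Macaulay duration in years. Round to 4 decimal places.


Coupon per period c = face * coupon_rate / m = 64.000000
Periods per year m = 1; per-period yield y/m = 0.037000
Number of cashflows N = 7
Cashflows (t years, CF_t, discount factor 1/(1+y/m)^(m*t), PV):
  t = 1.0000: CF_t = 64.000000, DF = 0.964320, PV = 61.716490
  t = 2.0000: CF_t = 64.000000, DF = 0.929913, PV = 59.514455
  t = 3.0000: CF_t = 64.000000, DF = 0.896734, PV = 57.390988
  t = 4.0000: CF_t = 64.000000, DF = 0.864739, PV = 55.343287
  t = 5.0000: CF_t = 64.000000, DF = 0.833885, PV = 53.368647
  t = 6.0000: CF_t = 64.000000, DF = 0.804132, PV = 51.464462
  t = 7.0000: CF_t = 1064.000000, DF = 0.775441, PV = 825.069120
Price P = sum_t PV_t = 1163.867449
Macaulay numerator sum_t t * PV_t:
  t * PV_t at t = 1.0000: 61.716490
  t * PV_t at t = 2.0000: 119.028910
  t * PV_t at t = 3.0000: 172.172965
  t * PV_t at t = 4.0000: 221.373147
  t * PV_t at t = 5.0000: 266.843235
  t * PV_t at t = 6.0000: 308.786771
  t * PV_t at t = 7.0000: 5775.483843
Macaulay duration D = (sum_t t * PV_t) / P = 6925.405361 / 1163.867449 = 5.950339

Answer: Macaulay duration = 5.9503 years


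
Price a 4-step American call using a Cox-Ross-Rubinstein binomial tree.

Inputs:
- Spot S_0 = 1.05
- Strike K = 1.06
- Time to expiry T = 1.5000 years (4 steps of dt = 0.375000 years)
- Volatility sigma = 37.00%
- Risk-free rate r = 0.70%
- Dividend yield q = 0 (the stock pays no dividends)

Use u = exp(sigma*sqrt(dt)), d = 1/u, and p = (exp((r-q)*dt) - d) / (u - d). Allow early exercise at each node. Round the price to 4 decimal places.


Answer: Price = V(0,0) = 0.1791

Derivation:
dt = T/N = 0.375000
u = exp(sigma*sqrt(dt)) = 1.254300; d = 1/u = 0.797257
p = (exp((r-q)*dt) - d) / (u - d) = 0.449348
Discount per step: exp(-r*dt) = 0.997378
Stock lattice S(k, i) with i counting down-moves:
  k=0: S(0,0) = 1.0500
  k=1: S(1,0) = 1.3170; S(1,1) = 0.8371
  k=2: S(2,0) = 1.6519; S(2,1) = 1.0500; S(2,2) = 0.6674
  k=3: S(3,0) = 2.0720; S(3,1) = 1.3170; S(3,2) = 0.8371; S(3,3) = 0.5321
  k=4: S(4,0) = 2.5989; S(4,1) = 1.6519; S(4,2) = 1.0500; S(4,3) = 0.6674; S(4,4) = 0.4242
Terminal payoffs V(N, i) = max(S_T - K, 0):
  V(4,0) = 1.538934; V(4,1) = 0.591932; V(4,2) = 0.000000; V(4,3) = 0.000000; V(4,4) = 0.000000
Backward induction: V(k, i) = exp(-r*dt) * [p * V(k+1, i) + (1-p) * V(k+1, i+1)]; then take max(V_cont, immediate exercise) for American.
  V(3,0) = exp(-r*dt) * [p*1.538934 + (1-p)*0.591932] = 1.014798; exercise = 1.012019; V(3,0) = max -> 1.014798
  V(3,1) = exp(-r*dt) * [p*0.591932 + (1-p)*0.000000] = 0.265286; exercise = 0.257015; V(3,1) = max -> 0.265286
  V(3,2) = exp(-r*dt) * [p*0.000000 + (1-p)*0.000000] = 0.000000; exercise = 0.000000; V(3,2) = max -> 0.000000
  V(3,3) = exp(-r*dt) * [p*0.000000 + (1-p)*0.000000] = 0.000000; exercise = 0.000000; V(3,3) = max -> 0.000000
  V(2,0) = exp(-r*dt) * [p*1.014798 + (1-p)*0.265286] = 0.600499; exercise = 0.591932; V(2,0) = max -> 0.600499
  V(2,1) = exp(-r*dt) * [p*0.265286 + (1-p)*0.000000] = 0.118893; exercise = 0.000000; V(2,1) = max -> 0.118893
  V(2,2) = exp(-r*dt) * [p*0.000000 + (1-p)*0.000000] = 0.000000; exercise = 0.000000; V(2,2) = max -> 0.000000
  V(1,0) = exp(-r*dt) * [p*0.600499 + (1-p)*0.118893] = 0.334423; exercise = 0.257015; V(1,0) = max -> 0.334423
  V(1,1) = exp(-r*dt) * [p*0.118893 + (1-p)*0.000000] = 0.053284; exercise = 0.000000; V(1,1) = max -> 0.053284
  V(0,0) = exp(-r*dt) * [p*0.334423 + (1-p)*0.053284] = 0.179142; exercise = 0.000000; V(0,0) = max -> 0.179142


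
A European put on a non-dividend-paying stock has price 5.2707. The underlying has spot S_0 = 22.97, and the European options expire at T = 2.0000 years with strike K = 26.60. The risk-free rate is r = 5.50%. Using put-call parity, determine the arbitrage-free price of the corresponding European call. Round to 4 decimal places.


Answer: Call price = 4.4115

Derivation:
Put-call parity: C - P = S_0 * exp(-qT) - K * exp(-rT).
S_0 * exp(-qT) = 22.9700 * 1.00000000 = 22.97000000
K * exp(-rT) = 26.6000 * 0.89583414 = 23.82918800
C = P + S*exp(-qT) - K*exp(-rT)
C = 5.2707 + 22.97000000 - 23.82918800 = 4.4115


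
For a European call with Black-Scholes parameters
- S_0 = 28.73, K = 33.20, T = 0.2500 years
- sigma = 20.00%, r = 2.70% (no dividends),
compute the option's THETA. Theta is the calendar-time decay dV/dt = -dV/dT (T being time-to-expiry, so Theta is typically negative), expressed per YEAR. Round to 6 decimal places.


Answer: Theta = -1.016552

Derivation:
d1 = -1.3285800293; d2 = -1.4285800293
phi(d1) = 0.1650509639; exp(-qT) = 1.0000000000; exp(-rT) = 0.9932727301
Theta = -S*exp(-qT)*phi(d1)*sigma/(2*sqrt(T)) - r*K*exp(-rT)*N(d2) + q*S*exp(-qT)*N(d1)
N(d1) = 0.0919932822; N(d2) = 0.0765624887; sqrt(T) = 0.5000000000
Term 1 = -28.7300 * 1.0000000000 * 0.1650509639 * 0.2000 / (2 * 0.5000000000) = -0.9483828386
Term 2 = -0.0270 * 33.2000 * 0.9932727301 * 0.0765624887 = -0.0681689182
Term 3 = 0 (no dividend yield, q = 0)
Theta = -0.9483828386 + (-0.0681689182) + (0.0000000000) = -1.016552
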